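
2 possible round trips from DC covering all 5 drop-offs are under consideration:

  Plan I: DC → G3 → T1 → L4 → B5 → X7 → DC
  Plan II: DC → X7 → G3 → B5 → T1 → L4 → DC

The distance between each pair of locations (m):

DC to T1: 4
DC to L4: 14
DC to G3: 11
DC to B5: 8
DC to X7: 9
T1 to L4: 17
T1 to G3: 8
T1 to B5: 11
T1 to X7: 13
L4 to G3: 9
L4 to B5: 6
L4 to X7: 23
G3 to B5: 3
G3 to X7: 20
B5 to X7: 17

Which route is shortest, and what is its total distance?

Plan I: 11 + 8 + 17 + 6 + 17 + 9 = 68
Plan II: 9 + 20 + 3 + 11 + 17 + 14 = 74

68 m — Plan I is the shortest.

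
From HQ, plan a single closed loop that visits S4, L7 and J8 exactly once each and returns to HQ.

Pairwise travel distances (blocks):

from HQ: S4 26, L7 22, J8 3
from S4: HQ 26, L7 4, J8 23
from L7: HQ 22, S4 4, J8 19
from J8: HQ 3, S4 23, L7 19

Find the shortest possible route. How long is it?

Shortest round trip = 52 blocks.

With 3 stops there are 3!/2 = 3 distinct round trips (a route and its reverse cost the same).
HQ → S4 → L7 → J8 → HQ: 26+4+19+3 = 52
HQ → S4 → J8 → L7 → HQ: 26+23+19+22 = 90
HQ → L7 → S4 → J8 → HQ: 22+4+23+3 = 52
The minimum is 52.
One optimal route: HQ → S4 → L7 → J8 → HQ (or its reverse).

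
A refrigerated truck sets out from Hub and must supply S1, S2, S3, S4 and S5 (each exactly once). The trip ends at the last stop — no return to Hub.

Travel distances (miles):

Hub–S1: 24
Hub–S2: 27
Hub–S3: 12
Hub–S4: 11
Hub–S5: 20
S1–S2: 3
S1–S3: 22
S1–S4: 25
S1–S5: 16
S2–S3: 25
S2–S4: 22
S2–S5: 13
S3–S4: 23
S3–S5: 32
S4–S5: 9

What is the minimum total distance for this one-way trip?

There are 5! = 120 possible orderings.
Hub → S1 → S2 → S3 → S4 → S5: 24+3+25+23+9 = 84
Hub → S1 → S2 → S3 → S5 → S4: 24+3+25+32+9 = 93
Hub → S1 → S2 → S4 → S3 → S5: 24+3+22+23+32 = 104
Hub → S1 → S2 → S4 → S5 → S3: 24+3+22+9+32 = 90
Hub → S1 → S2 → S5 → S3 → S4: 24+3+13+32+23 = 95
Hub → S1 → S2 → S5 → S4 → S3: 24+3+13+9+23 = 72
Hub → S1 → S3 → S2 → S4 → S5: 24+22+25+22+9 = 102
Hub → S1 → S3 → S2 → S5 → S4: 24+22+25+13+9 = 93
Hub → S1 → S3 → S4 → S2 → S5: 24+22+23+22+13 = 104
Hub → S1 → S3 → S4 → S5 → S2: 24+22+23+9+13 = 91
Hub → S1 → S3 → S5 → S2 → S4: 24+22+32+13+22 = 113
Hub → S1 → S3 → S5 → S4 → S2: 24+22+32+9+22 = 109
Hub → S1 → S4 → S2 → S3 → S5: 24+25+22+25+32 = 128
Hub → S1 → S4 → S2 → S5 → S3: 24+25+22+13+32 = 116
… (106 more)
Hub → S4 → S5 → S2 → S1 → S3: 11+9+13+3+22 = 58  ← best
The minimum is 58.
One shortest path: Hub → S4 → S5 → S2 → S1 → S3.

Shortest open route: 58 miles.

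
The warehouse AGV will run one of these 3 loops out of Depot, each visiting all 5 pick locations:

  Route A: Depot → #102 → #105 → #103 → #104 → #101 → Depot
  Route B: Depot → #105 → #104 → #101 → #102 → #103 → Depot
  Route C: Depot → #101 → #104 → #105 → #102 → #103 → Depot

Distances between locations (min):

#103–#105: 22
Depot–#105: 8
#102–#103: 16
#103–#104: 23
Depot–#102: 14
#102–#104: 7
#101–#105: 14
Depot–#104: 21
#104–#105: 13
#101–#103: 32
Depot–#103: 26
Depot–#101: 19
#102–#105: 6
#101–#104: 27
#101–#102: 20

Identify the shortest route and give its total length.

Route A: 14 + 6 + 22 + 23 + 27 + 19 = 111
Route B: 8 + 13 + 27 + 20 + 16 + 26 = 110
Route C: 19 + 27 + 13 + 6 + 16 + 26 = 107

107 min — Route C is the shortest.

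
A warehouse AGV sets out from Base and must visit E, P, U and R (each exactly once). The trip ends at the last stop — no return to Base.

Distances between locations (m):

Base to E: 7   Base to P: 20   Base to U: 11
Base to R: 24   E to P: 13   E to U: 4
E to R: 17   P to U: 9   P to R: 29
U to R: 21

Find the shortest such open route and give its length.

There are 4! = 24 possible orderings.
Base→E→P→U→R: 7+13+9+21 = 50
Base→E→P→R→U: 7+13+29+21 = 70
Base→E→U→P→R: 7+4+9+29 = 49
Base→E→U→R→P: 7+4+21+29 = 61
Base→E→R→P→U: 7+17+29+9 = 62
Base→E→R→U→P: 7+17+21+9 = 54
Base→P→E→U→R: 20+13+4+21 = 58
Base→P→E→R→U: 20+13+17+21 = 71
Base→P→U→E→R: 20+9+4+17 = 50
Base→P→U→R→E: 20+9+21+17 = 67
Base→P→R→E→U: 20+29+17+4 = 70
Base→P→R→U→E: 20+29+21+4 = 74
Base→U→E→P→R: 11+4+13+29 = 57
Base→U→E→R→P: 11+4+17+29 = 61
… (10 more)
The minimum is 49.
One shortest path: Base → E → U → P → R.

49 m — the minimum one-way total.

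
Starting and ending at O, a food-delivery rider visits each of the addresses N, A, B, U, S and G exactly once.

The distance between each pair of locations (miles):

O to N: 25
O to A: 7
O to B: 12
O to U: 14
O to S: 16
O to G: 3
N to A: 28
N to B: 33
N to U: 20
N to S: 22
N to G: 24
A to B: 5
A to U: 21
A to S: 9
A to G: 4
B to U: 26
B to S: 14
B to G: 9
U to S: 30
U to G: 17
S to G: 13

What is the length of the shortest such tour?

Shortest round trip = 82 miles.

There are 360 distinct closed tours to check (reversals are equivalent).
O - N - A - B - U - S - G - O: 25+28+5+26+30+13+3 = 130
O - N - A - B - U - G - S - O: 25+28+5+26+17+13+16 = 130
O - N - A - B - S - U - G - O: 25+28+5+14+30+17+3 = 122
O - N - A - B - S - G - U - O: 25+28+5+14+13+17+14 = 116
O - N - A - B - G - U - S - O: 25+28+5+9+17+30+16 = 130
O - N - A - B - G - S - U - O: 25+28+5+9+13+30+14 = 124
O - N - A - U - B - S - G - O: 25+28+21+26+14+13+3 = 130
O - N - A - U - B - G - S - O: 25+28+21+26+9+13+16 = 138
… (352 more)
O - U - N - S - A - B - G - O: 14+20+22+9+5+9+3 = 82  ← best
The minimum is 82.
One optimal route: O → U → N → S → A → B → G → O (or its reverse).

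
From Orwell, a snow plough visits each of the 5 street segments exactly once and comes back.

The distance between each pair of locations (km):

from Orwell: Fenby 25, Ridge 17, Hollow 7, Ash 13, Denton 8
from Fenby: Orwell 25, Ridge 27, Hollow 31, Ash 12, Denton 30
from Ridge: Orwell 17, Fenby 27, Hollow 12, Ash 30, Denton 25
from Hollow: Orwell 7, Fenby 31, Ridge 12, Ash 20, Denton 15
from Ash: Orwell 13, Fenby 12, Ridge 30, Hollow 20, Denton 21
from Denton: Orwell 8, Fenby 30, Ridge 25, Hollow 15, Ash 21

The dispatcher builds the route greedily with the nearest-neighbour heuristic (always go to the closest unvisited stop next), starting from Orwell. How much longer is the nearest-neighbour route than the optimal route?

Excess over optimum: 15 km.

Orwell: Hollow=7, Denton=8, Ash=13, Ridge=17, Fenby=25 ⇒ Hollow
Hollow: Ridge=12, Denton=15, Ash=20, Fenby=31 ⇒ Ridge
Ridge: Denton=25, Fenby=27, Ash=30 ⇒ Denton
Denton: Ash=21, Fenby=30 ⇒ Ash
Ash: Fenby=12 ⇒ Fenby
NN route Orwell → Hollow → Ridge → Denton → Ash → Fenby → Orwell costs 102.
Optimal: Orwell → Hollow → Ridge → Fenby → Ash → Denton → Orwell costs 87 (by enumerating all 60 distinct tours).
Excess = 102 − 87 = 15.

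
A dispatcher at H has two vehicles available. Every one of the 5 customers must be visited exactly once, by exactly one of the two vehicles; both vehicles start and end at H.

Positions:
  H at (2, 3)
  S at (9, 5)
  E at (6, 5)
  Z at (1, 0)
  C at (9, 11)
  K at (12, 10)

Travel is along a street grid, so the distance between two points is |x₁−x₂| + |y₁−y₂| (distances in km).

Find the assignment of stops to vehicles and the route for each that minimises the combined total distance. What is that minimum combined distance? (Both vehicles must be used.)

There are 2^4 − 1 = 15 ways to divide the 5 stops into two non-empty groups. For each, the best each vehicle can do is its own shortest tour through its group:
  {S} + {E, Z, C, K}: 18 + 44 = 62
  {E} + {S, Z, C, K}: 12 + 44 = 56
  {S, E} + {Z, C, K}: 18 + 44 = 62
  {Z} + {S, E, C, K}: 8 + 36 = 44
  {S, Z} + {E, C, K}: 26 + 36 = 62
  {E, Z} + {S, C, K}: 20 + 36 = 56
  … (15 splits in total)
Best: vehicle 1 H → Z → H = 8; vehicle 2 H → S → C → K → E → H = 36; combined 44.

44 km — the smallest possible combined total.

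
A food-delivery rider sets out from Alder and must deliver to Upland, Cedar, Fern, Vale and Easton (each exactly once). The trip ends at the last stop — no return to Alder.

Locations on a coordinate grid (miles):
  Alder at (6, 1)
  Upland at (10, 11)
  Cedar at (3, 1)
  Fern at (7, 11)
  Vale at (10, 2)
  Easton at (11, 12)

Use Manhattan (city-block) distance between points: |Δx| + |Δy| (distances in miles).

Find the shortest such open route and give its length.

Minimum one-way distance = 27 miles.

There are 5! = 120 possible orderings.
Alder - Upland - Cedar - Fern - Vale - Easton: 14+17+14+12+11 = 68
Alder - Upland - Cedar - Fern - Easton - Vale: 14+17+14+5+11 = 61
Alder - Upland - Cedar - Vale - Fern - Easton: 14+17+8+12+5 = 56
Alder - Upland - Cedar - Vale - Easton - Fern: 14+17+8+11+5 = 55
Alder - Upland - Cedar - Easton - Fern - Vale: 14+17+19+5+12 = 67
Alder - Upland - Cedar - Easton - Vale - Fern: 14+17+19+11+12 = 73
Alder - Upland - Fern - Cedar - Vale - Easton: 14+3+14+8+11 = 50
Alder - Upland - Fern - Cedar - Easton - Vale: 14+3+14+19+11 = 61
Alder - Upland - Fern - Vale - Cedar - Easton: 14+3+12+8+19 = 56
Alder - Upland - Fern - Vale - Easton - Cedar: 14+3+12+11+19 = 59
Alder - Upland - Fern - Easton - Cedar - Vale: 14+3+5+19+8 = 49
Alder - Upland - Fern - Easton - Vale - Cedar: 14+3+5+11+8 = 41
Alder - Upland - Vale - Cedar - Fern - Easton: 14+9+8+14+5 = 50
Alder - Upland - Vale - Cedar - Easton - Fern: 14+9+8+19+5 = 55
… (106 more)
Alder - Cedar - Vale - Upland - Easton - Fern: 3+8+9+2+5 = 27  ← best
The minimum is 27.
One shortest path: Alder → Cedar → Vale → Upland → Easton → Fern.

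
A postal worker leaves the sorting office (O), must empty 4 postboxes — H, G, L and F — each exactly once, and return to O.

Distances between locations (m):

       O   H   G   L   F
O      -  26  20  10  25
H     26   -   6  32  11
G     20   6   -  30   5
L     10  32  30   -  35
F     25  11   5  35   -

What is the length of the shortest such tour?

There are 12 distinct closed tours to check (reversals are equivalent).
O - H - G - L - F - O: 26+6+30+35+25 = 122
O - H - G - F - L - O: 26+6+5+35+10 = 82
O - H - L - G - F - O: 26+32+30+5+25 = 118
O - H - L - F - G - O: 26+32+35+5+20 = 118
O - H - F - G - L - O: 26+11+5+30+10 = 82
O - H - F - L - G - O: 26+11+35+30+20 = 122
O - G - H - L - F - O: 20+6+32+35+25 = 118
O - G - H - F - L - O: 20+6+11+35+10 = 82
O - G - L - H - F - O: 20+30+32+11+25 = 118
O - G - F - H - L - O: 20+5+11+32+10 = 78
O - L - H - G - F - O: 10+32+6+5+25 = 78
O - L - G - H - F - O: 10+30+6+11+25 = 82
The minimum is 78.
One optimal route: O → G → F → H → L → O (or its reverse).

78 m — the shortest possible round trip.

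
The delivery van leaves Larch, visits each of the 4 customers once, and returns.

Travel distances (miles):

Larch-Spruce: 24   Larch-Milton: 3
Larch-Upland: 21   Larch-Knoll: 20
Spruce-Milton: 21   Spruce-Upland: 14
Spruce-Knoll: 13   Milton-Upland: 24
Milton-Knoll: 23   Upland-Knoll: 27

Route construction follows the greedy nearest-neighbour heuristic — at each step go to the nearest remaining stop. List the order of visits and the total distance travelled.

85 miles along Larch → Milton → Spruce → Knoll → Upland → Larch.

From Larch: distances to unvisited — Milton=3, Knoll=20, Upland=21, Spruce=24. Nearest is Milton (3).
From Milton: distances to unvisited — Spruce=21, Knoll=23, Upland=24. Nearest is Spruce (21).
From Spruce: distances to unvisited — Knoll=13, Upland=14. Nearest is Knoll (13).
From Knoll: distances to unvisited — Upland=27. Nearest is Upland (27).
Return Upland→Larch: 21.
Total = 3 + 21 + 13 + 27 + 21 = 85.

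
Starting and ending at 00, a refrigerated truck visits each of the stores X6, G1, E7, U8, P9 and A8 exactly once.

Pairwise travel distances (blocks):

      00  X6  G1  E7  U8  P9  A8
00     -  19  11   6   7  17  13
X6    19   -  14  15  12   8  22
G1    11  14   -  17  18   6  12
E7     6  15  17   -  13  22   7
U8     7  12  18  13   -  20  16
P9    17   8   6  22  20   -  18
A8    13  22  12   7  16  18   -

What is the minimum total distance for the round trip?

58 blocks — the shortest possible round trip.

There are 360 distinct closed tours to check (reversals are equivalent).
00→X6→G1→E7→U8→P9→A8→00: 19+14+17+13+20+18+13 = 114
00→X6→G1→E7→U8→A8→P9→00: 19+14+17+13+16+18+17 = 114
00→X6→G1→E7→P9→U8→A8→00: 19+14+17+22+20+16+13 = 121
00→X6→G1→E7→P9→A8→U8→00: 19+14+17+22+18+16+7 = 113
00→X6→G1→E7→A8→U8→P9→00: 19+14+17+7+16+20+17 = 110
00→X6→G1→E7→A8→P9→U8→00: 19+14+17+7+18+20+7 = 102
00→X6→G1→U8→E7→P9→A8→00: 19+14+18+13+22+18+13 = 117
00→X6→G1→U8→E7→A8→P9→00: 19+14+18+13+7+18+17 = 106
… (352 more)
00→E7→A8→G1→P9→X6→U8→00: 6+7+12+6+8+12+7 = 58  ← best
The minimum is 58.
One optimal route: 00 → E7 → A8 → G1 → P9 → X6 → U8 → 00 (or its reverse).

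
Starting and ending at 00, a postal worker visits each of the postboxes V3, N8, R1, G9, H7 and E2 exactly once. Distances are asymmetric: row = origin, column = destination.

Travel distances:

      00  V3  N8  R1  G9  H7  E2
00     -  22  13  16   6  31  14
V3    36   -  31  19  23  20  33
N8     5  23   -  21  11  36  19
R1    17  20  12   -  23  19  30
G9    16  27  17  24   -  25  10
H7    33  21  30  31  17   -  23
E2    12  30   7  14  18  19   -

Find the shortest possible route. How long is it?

92 — the shortest possible round trip.

00→V3→N8→R1→G9→H7→E2→00: 22+31+21+23+25+23+12 = 157
00→V3→N8→R1→G9→E2→H7→00: 22+31+21+23+10+19+33 = 159
00→V3→N8→R1→H7→G9→E2→00: 22+31+21+19+17+10+12 = 132
00→V3→N8→R1→H7→E2→G9→00: 22+31+21+19+23+18+16 = 150
00→V3→N8→R1→E2→G9→H7→00: 22+31+21+30+18+25+33 = 180
00→V3→N8→R1→E2→H7→G9→00: 22+31+21+30+19+17+16 = 156
00→V3→N8→G9→R1→H7→E2→00: 22+31+11+24+19+23+12 = 142
00→V3→N8→G9→R1→E2→H7→00: 22+31+11+24+30+19+33 = 170
… (712 more)
00→G9→E2→H7→V3→R1→N8→00: 6+10+19+21+19+12+5 = 92  ← best
The minimum is 92.
One optimal route: 00 → G9 → E2 → H7 → V3 → R1 → N8 → 00.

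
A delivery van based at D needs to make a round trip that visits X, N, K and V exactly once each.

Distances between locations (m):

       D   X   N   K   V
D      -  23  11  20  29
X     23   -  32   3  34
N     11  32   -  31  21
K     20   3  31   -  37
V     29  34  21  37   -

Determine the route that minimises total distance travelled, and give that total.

Minimum total distance: 89 m.

There are 12 distinct closed tours to check (reversals are equivalent).
D-X-N-K-V-D: 23+32+31+37+29 = 152
D-X-N-V-K-D: 23+32+21+37+20 = 133
D-X-K-N-V-D: 23+3+31+21+29 = 107
D-X-K-V-N-D: 23+3+37+21+11 = 95
D-X-V-N-K-D: 23+34+21+31+20 = 129
D-X-V-K-N-D: 23+34+37+31+11 = 136
D-N-X-K-V-D: 11+32+3+37+29 = 112
D-N-X-V-K-D: 11+32+34+37+20 = 134
D-N-K-X-V-D: 11+31+3+34+29 = 108
D-N-V-X-K-D: 11+21+34+3+20 = 89
D-K-X-N-V-D: 20+3+32+21+29 = 105
D-K-N-X-V-D: 20+31+32+34+29 = 146
The minimum is 89.
One optimal route: D → N → V → X → K → D (or its reverse).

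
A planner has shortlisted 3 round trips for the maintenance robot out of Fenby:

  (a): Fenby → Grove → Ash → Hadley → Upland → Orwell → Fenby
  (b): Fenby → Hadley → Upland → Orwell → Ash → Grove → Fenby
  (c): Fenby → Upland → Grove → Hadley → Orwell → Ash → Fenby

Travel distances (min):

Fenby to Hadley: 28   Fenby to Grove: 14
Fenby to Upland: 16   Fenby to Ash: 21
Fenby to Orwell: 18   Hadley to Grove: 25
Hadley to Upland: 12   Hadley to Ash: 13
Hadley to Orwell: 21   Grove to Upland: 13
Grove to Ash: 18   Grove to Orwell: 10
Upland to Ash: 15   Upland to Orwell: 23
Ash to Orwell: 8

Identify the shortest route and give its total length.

(a): 14 + 18 + 13 + 12 + 23 + 18 = 98
(b): 28 + 12 + 23 + 8 + 18 + 14 = 103
(c): 16 + 13 + 25 + 21 + 8 + 21 = 104

98 min — (a) is the shortest.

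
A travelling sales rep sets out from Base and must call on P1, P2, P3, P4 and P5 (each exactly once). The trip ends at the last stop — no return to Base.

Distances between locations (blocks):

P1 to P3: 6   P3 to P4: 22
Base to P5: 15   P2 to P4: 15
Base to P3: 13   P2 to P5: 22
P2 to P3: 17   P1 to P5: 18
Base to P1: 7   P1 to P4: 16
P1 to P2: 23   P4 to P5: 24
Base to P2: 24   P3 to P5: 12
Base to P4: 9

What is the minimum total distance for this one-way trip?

Minimum one-way distance = 62 blocks.

There are 5! = 120 possible orderings.
Base - P1 - P2 - P3 - P4 - P5: 7+23+17+22+24 = 93
Base - P1 - P2 - P3 - P5 - P4: 7+23+17+12+24 = 83
Base - P1 - P2 - P4 - P3 - P5: 7+23+15+22+12 = 79
Base - P1 - P2 - P4 - P5 - P3: 7+23+15+24+12 = 81
Base - P1 - P2 - P5 - P3 - P4: 7+23+22+12+22 = 86
Base - P1 - P2 - P5 - P4 - P3: 7+23+22+24+22 = 98
Base - P1 - P3 - P2 - P4 - P5: 7+6+17+15+24 = 69
Base - P1 - P3 - P2 - P5 - P4: 7+6+17+22+24 = 76
Base - P1 - P3 - P4 - P2 - P5: 7+6+22+15+22 = 72
Base - P1 - P3 - P4 - P5 - P2: 7+6+22+24+22 = 81
Base - P1 - P3 - P5 - P2 - P4: 7+6+12+22+15 = 62
Base - P1 - P3 - P5 - P4 - P2: 7+6+12+24+15 = 64
Base - P1 - P4 - P2 - P3 - P5: 7+16+15+17+12 = 67
Base - P1 - P4 - P2 - P5 - P3: 7+16+15+22+12 = 72
… (106 more)
The minimum is 62.
One shortest path: Base → P1 → P3 → P5 → P2 → P4.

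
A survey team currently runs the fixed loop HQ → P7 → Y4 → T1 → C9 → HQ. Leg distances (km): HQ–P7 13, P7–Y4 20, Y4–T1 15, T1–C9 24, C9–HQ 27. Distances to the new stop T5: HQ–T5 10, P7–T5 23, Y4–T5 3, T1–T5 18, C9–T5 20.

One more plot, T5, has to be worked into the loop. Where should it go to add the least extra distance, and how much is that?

Adding 3 km by placing T5 on the C9–HQ leg.

Insertion cost between consecutive stops i–j is d(i,T5) + d(T5,j) − d(i,j):
  between HQ and P7: 10 + 23 − 13 = 20
  between P7 and Y4: 23 + 3 − 20 = 6
  between Y4 and T1: 3 + 18 − 15 = 6
  between T1 and C9: 18 + 20 − 24 = 14
  between C9 and HQ: 20 + 10 − 27 = 3
Cheapest insertion is between C9 and HQ, adding 3.
New total = 99 + 3 = 102.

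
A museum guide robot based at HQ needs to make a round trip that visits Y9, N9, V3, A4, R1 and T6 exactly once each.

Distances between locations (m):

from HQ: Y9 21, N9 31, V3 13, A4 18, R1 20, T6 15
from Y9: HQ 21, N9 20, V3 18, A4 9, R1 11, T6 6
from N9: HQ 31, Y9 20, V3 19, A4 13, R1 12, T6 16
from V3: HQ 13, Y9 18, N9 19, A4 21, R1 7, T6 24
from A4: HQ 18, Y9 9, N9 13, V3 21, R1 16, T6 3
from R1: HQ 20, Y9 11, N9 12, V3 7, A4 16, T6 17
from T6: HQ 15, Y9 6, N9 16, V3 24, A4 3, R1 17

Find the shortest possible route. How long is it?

HQ - Y9 - N9 - V3 - A4 - R1 - T6 - HQ: 21+20+19+21+16+17+15 = 129
HQ - Y9 - N9 - V3 - A4 - T6 - R1 - HQ: 21+20+19+21+3+17+20 = 121
HQ - Y9 - N9 - V3 - R1 - A4 - T6 - HQ: 21+20+19+7+16+3+15 = 101
HQ - Y9 - N9 - V3 - R1 - T6 - A4 - HQ: 21+20+19+7+17+3+18 = 105
HQ - Y9 - N9 - V3 - T6 - A4 - R1 - HQ: 21+20+19+24+3+16+20 = 123
HQ - Y9 - N9 - V3 - T6 - R1 - A4 - HQ: 21+20+19+24+17+16+18 = 135
HQ - Y9 - N9 - A4 - V3 - R1 - T6 - HQ: 21+20+13+21+7+17+15 = 114
HQ - Y9 - N9 - A4 - V3 - T6 - R1 - HQ: 21+20+13+21+24+17+20 = 136
… (352 more)
HQ - Y9 - T6 - A4 - N9 - R1 - V3 - HQ: 21+6+3+13+12+7+13 = 75  ← best
The minimum is 75.
One optimal route: HQ → Y9 → T6 → A4 → N9 → R1 → V3 → HQ (or its reverse).

Shortest round trip = 75 m.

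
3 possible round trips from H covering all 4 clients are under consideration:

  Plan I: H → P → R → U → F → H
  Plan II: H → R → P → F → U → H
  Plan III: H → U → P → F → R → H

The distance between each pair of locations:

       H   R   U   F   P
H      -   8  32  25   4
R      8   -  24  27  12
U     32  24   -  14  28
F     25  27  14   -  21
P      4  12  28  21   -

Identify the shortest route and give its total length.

Plan I: 4 + 12 + 24 + 14 + 25 = 79
Plan II: 8 + 12 + 21 + 14 + 32 = 87
Plan III: 32 + 28 + 21 + 27 + 8 = 116

Shortest is Plan I, total 79.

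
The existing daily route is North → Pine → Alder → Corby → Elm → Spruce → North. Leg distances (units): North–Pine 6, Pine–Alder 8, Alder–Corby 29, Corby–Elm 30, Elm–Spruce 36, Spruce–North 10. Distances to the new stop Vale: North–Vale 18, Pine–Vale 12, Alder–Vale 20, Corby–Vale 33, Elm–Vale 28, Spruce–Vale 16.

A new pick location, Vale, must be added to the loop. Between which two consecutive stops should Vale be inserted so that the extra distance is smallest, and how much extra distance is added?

+8 — insert Vale between Elm and Spruce.

Insertion cost between consecutive stops i–j is d(i,Vale) + d(Vale,j) − d(i,j):
  between North and Pine: 18 + 12 − 6 = 24
  between Pine and Alder: 12 + 20 − 8 = 24
  between Alder and Corby: 20 + 33 − 29 = 24
  between Corby and Elm: 33 + 28 − 30 = 31
  between Elm and Spruce: 28 + 16 − 36 = 8
  between Spruce and North: 16 + 18 − 10 = 24
Cheapest insertion is between Elm and Spruce, adding 8.
New total = 119 + 8 = 127.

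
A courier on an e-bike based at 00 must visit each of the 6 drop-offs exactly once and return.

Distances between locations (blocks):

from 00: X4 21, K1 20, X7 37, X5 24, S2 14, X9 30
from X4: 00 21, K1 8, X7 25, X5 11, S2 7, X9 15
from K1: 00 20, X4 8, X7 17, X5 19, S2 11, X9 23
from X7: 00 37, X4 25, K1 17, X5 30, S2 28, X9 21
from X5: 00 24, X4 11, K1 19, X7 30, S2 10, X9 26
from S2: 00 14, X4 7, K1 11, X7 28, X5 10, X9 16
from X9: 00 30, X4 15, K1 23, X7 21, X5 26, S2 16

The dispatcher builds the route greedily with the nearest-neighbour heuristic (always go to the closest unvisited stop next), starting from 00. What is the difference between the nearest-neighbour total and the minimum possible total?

From 00: S2=14, K1=20, X4=21, X5=24, X9=30, X7=37 → choose S2 (14).
From S2: X4=7, X5=10, K1=11, X9=16, X7=28 → choose X4 (7).
From X4: K1=8, X5=11, X9=15, X7=25 → choose K1 (8).
From K1: X7=17, X5=19, X9=23 → choose X7 (17).
From X7: X9=21, X5=30 → choose X9 (21).
From X9: X5=26 → choose X5 (26).
NN route 00 → S2 → X4 → K1 → X7 → X9 → X5 → 00 costs 117.
Optimal: 00 → K1 → X7 → X9 → X4 → X5 → S2 → 00 costs 108 (by enumerating all 360 distinct tours).
Excess = 117 − 108 = 9.

Excess over optimum: 9 blocks.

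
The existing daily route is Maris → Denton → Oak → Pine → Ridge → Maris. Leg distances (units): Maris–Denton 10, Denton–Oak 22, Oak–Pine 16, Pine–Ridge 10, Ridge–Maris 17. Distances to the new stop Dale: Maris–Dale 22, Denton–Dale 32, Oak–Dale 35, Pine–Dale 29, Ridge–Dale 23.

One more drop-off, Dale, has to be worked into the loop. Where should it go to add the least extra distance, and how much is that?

Insertion cost between consecutive stops i–j is d(i,Dale) + d(Dale,j) − d(i,j):
  between Maris and Denton: 22 + 32 − 10 = 44
  between Denton and Oak: 32 + 35 − 22 = 45
  between Oak and Pine: 35 + 29 − 16 = 48
  between Pine and Ridge: 29 + 23 − 10 = 42
  between Ridge and Maris: 23 + 22 − 17 = 28
Cheapest insertion is between Ridge and Maris, adding 28.
New total = 75 + 28 = 103.

+28 — insert Dale between Ridge and Maris.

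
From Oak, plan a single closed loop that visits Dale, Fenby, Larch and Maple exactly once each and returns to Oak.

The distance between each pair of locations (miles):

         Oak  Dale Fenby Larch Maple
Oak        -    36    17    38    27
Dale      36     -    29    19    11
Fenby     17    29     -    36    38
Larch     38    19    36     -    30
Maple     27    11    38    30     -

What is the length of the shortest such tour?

There are 12 distinct closed tours to check (reversals are equivalent).
Oak-Dale-Fenby-Larch-Maple-Oak: 36+29+36+30+27 = 158
Oak-Dale-Fenby-Maple-Larch-Oak: 36+29+38+30+38 = 171
Oak-Dale-Larch-Fenby-Maple-Oak: 36+19+36+38+27 = 156
Oak-Dale-Larch-Maple-Fenby-Oak: 36+19+30+38+17 = 140
Oak-Dale-Maple-Fenby-Larch-Oak: 36+11+38+36+38 = 159
Oak-Dale-Maple-Larch-Fenby-Oak: 36+11+30+36+17 = 130
Oak-Fenby-Dale-Larch-Maple-Oak: 17+29+19+30+27 = 122
Oak-Fenby-Dale-Maple-Larch-Oak: 17+29+11+30+38 = 125
Oak-Fenby-Larch-Dale-Maple-Oak: 17+36+19+11+27 = 110
Oak-Fenby-Maple-Dale-Larch-Oak: 17+38+11+19+38 = 123
Oak-Larch-Dale-Fenby-Maple-Oak: 38+19+29+38+27 = 151
Oak-Larch-Fenby-Dale-Maple-Oak: 38+36+29+11+27 = 141
The minimum is 110.
One optimal route: Oak → Fenby → Larch → Dale → Maple → Oak (or its reverse).

110 miles — the shortest possible round trip.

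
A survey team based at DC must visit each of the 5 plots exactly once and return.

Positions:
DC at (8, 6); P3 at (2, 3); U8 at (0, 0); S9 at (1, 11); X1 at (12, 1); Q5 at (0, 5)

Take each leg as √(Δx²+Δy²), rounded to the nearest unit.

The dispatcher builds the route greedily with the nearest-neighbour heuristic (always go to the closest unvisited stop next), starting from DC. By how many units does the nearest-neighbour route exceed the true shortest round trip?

4 longer than the optimal tour.

From DC: X1=6, P3=7, Q5=8, S9=9, U8=10 → choose X1 (6).
From X1: P3=10, U8=12, Q5=13, S9=15 → choose P3 (10).
From P3: Q5=3, U8=4, S9=8 → choose Q5 (3).
From Q5: U8=5, S9=6 → choose U8 (5).
From U8: S9=11 → choose S9 (11).
NN route DC → X1 → P3 → Q5 → U8 → S9 → DC costs 44.
Optimal: DC → S9 → Q5 → P3 → U8 → X1 → DC costs 40 (by enumerating all 60 distinct tours).
Excess = 44 − 40 = 4.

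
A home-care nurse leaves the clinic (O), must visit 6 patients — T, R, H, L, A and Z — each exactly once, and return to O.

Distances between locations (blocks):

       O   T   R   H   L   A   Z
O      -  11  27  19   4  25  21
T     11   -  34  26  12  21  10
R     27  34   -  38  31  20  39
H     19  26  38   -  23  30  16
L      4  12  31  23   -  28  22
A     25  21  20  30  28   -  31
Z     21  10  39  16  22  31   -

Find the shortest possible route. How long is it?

Shortest round trip = 119 blocks.

O→T→R→H→L→A→Z→O: 11+34+38+23+28+31+21 = 186
O→T→R→H→L→Z→A→O: 11+34+38+23+22+31+25 = 184
O→T→R→H→A→L→Z→O: 11+34+38+30+28+22+21 = 184
O→T→R→H→A→Z→L→O: 11+34+38+30+31+22+4 = 170
O→T→R→H→Z→L→A→O: 11+34+38+16+22+28+25 = 174
O→T→R→H→Z→A→L→O: 11+34+38+16+31+28+4 = 162
O→T→R→L→H→A→Z→O: 11+34+31+23+30+31+21 = 181
O→T→R→L→H→Z→A→O: 11+34+31+23+16+31+25 = 171
… (352 more)
O→R→A→H→Z→T→L→O: 27+20+30+16+10+12+4 = 119  ← best
The minimum is 119.
One optimal route: O → R → A → H → Z → T → L → O (or its reverse).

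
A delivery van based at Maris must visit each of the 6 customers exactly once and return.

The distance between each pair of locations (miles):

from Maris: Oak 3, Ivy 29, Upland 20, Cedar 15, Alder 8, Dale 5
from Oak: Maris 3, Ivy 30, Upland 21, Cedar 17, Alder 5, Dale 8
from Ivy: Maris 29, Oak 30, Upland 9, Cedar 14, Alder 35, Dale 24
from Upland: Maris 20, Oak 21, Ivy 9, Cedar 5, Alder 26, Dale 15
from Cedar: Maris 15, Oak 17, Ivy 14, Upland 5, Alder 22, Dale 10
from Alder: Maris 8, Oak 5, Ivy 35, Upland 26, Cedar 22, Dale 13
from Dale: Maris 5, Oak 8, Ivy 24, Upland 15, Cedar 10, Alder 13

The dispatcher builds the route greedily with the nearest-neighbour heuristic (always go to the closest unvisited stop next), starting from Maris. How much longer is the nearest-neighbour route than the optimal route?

Maris: Oak=3, Dale=5, Alder=8, Cedar=15, Upland=20, Ivy=29 ⇒ Oak
Oak: Alder=5, Dale=8, Cedar=17, Upland=21, Ivy=30 ⇒ Alder
Alder: Dale=13, Cedar=22, Upland=26, Ivy=35 ⇒ Dale
Dale: Cedar=10, Upland=15, Ivy=24 ⇒ Cedar
Cedar: Upland=5, Ivy=14 ⇒ Upland
Upland: Ivy=9 ⇒ Ivy
NN route Maris → Oak → Alder → Dale → Cedar → Upland → Ivy → Maris costs 74.
Optimal: Maris → Oak → Alder → Ivy → Upland → Cedar → Dale → Maris costs 72 (by enumerating all 360 distinct tours).
Excess = 74 − 72 = 2.

2 miles longer than the optimal tour.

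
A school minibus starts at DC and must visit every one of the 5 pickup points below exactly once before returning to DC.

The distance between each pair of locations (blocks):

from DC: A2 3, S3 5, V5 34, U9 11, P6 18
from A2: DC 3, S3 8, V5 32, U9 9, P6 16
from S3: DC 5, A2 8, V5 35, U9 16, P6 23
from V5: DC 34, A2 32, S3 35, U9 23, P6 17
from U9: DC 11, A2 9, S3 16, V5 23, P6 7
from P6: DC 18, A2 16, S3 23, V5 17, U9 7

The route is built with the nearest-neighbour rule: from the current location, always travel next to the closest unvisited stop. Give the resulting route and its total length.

DC → [A2:3 / S3:5 / U9:11 / P6:18 / V5:34] → A2 (3)
A2 → [S3:8 / U9:9 / P6:16 / V5:32] → S3 (8)
S3 → [U9:16 / P6:23 / V5:35] → U9 (16)
U9 → [P6:7 / V5:23] → P6 (7)
P6 → [V5:17] → V5 (17)
Return V5→DC: 34.
Total = 3 + 8 + 16 + 7 + 17 + 34 = 85.

85 blocks along DC → A2 → S3 → U9 → P6 → V5 → DC.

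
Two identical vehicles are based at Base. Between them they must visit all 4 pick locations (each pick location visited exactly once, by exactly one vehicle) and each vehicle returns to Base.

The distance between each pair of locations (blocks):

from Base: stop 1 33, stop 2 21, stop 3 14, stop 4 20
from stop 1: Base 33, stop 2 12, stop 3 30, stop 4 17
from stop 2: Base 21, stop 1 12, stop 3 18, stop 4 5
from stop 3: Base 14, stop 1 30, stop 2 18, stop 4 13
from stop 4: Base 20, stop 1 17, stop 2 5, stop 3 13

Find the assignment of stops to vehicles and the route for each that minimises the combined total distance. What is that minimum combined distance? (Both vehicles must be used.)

Minimum combined distance: 98 blocks.

Try each way of splitting the stops between the two vehicles (each non-empty) and, for each split, find the best tour for each vehicle:
  {stop 1} + {stop 2, stop 3, stop 4}: 66 + 53 = 119
  {stop 2} + {stop 1, stop 3, stop 4}: 42 + 77 = 119
  {stop 1, stop 2} + {stop 3, stop 4}: 66 + 47 = 113
  {stop 3} + {stop 1, stop 2, stop 4}: 28 + 70 = 98
  {stop 1, stop 3} + {stop 2, stop 4}: 77 + 46 = 123
  {stop 2, stop 3} + {stop 1, stop 4}: 53 + 70 = 123
  … (7 splits in total)
Best: vehicle 1 Base → stop 3 → Base = 28; vehicle 2 Base → stop 1 → stop 2 → stop 4 → Base = 70; combined 98.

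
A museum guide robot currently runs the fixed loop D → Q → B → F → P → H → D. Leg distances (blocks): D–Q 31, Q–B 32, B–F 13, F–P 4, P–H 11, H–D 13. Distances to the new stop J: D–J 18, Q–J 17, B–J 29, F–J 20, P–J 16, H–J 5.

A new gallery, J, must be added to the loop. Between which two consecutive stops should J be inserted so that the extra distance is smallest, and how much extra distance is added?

Insertion cost between consecutive stops i–j is d(i,J) + d(J,j) − d(i,j):
  between D and Q: 18 + 17 − 31 = 4
  between Q and B: 17 + 29 − 32 = 14
  between B and F: 29 + 20 − 13 = 36
  between F and P: 20 + 16 − 4 = 32
  between P and H: 16 + 5 − 11 = 10
  between H and D: 5 + 18 − 13 = 10
Cheapest insertion is between D and Q, adding 4.
New total = 104 + 4 = 108.

Minimum extra distance: 4 blocks, inserting J between D and Q.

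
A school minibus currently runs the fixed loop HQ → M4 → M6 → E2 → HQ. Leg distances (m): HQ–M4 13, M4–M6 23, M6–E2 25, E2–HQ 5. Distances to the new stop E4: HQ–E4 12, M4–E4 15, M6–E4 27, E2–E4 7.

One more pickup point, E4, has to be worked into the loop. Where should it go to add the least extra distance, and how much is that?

Insertion cost between consecutive stops i–j is d(i,E4) + d(E4,j) − d(i,j):
  between HQ and M4: 12 + 15 − 13 = 14
  between M4 and M6: 15 + 27 − 23 = 19
  between M6 and E2: 27 + 7 − 25 = 9
  between E2 and HQ: 7 + 12 − 5 = 14
Cheapest insertion is between M6 and E2, adding 9.
New total = 66 + 9 = 75.

+9 m — insert E4 between M6 and E2.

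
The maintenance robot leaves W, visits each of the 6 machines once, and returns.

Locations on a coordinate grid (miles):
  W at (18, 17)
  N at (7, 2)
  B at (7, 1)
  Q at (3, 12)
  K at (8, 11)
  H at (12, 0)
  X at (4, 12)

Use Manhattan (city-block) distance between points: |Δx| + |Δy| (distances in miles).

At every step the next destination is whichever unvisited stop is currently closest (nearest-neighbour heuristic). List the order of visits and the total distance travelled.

At W the remaining stops are K 16, X 19, Q 20, H 23, N 26, B 27; go to K.
At K the remaining stops are X 5, Q 6, N 10, B 11, H 15; go to X.
At X the remaining stops are Q 1, N 13, B 14, H 20; go to Q.
At Q the remaining stops are N 14, B 15, H 21; go to N.
At N the remaining stops are B 1, H 7; go to B.
At B the remaining stops are H 6; go to H.
Return H→W: 23.
Total = 16 + 5 + 1 + 14 + 1 + 6 + 23 = 66.

66 miles along W → K → X → Q → N → B → H → W.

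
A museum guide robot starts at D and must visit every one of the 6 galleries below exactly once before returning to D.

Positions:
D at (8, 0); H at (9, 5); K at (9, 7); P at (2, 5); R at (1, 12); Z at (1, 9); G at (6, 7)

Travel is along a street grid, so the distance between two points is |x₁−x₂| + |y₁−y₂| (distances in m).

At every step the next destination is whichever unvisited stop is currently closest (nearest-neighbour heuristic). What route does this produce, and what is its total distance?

D → [H:6 / K:8 / G:9 / P:11 / Z:16 / R:19] → H (6)
H → [K:2 / G:5 / P:7 / Z:12 / R:15] → K (2)
K → [G:3 / P:9 / Z:10 / R:13] → G (3)
G → [P:6 / Z:7 / R:10] → P (6)
P → [Z:5 / R:8] → Z (5)
Z → [R:3] → R (3)
Return R→D: 19.
Total = 6 + 2 + 3 + 6 + 5 + 3 + 19 = 44.

44 m along D → H → K → G → P → Z → R → D.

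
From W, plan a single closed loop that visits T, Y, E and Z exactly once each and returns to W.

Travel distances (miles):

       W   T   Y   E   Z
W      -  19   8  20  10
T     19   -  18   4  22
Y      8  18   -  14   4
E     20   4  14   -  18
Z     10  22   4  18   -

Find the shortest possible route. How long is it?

W - T - Y - E - Z - W: 19+18+14+18+10 = 79
W - T - Y - Z - E - W: 19+18+4+18+20 = 79
W - T - E - Y - Z - W: 19+4+14+4+10 = 51
W - T - E - Z - Y - W: 19+4+18+4+8 = 53
W - T - Z - Y - E - W: 19+22+4+14+20 = 79
W - T - Z - E - Y - W: 19+22+18+14+8 = 81
W - Y - T - E - Z - W: 8+18+4+18+10 = 58
W - Y - T - Z - E - W: 8+18+22+18+20 = 86
W - Y - E - T - Z - W: 8+14+4+22+10 = 58
W - Y - Z - T - E - W: 8+4+22+4+20 = 58
W - E - T - Y - Z - W: 20+4+18+4+10 = 56
W - E - Y - T - Z - W: 20+14+18+22+10 = 84
The minimum is 51.
One optimal route: W → T → E → Y → Z → W (or its reverse).

Minimum total distance: 51 miles.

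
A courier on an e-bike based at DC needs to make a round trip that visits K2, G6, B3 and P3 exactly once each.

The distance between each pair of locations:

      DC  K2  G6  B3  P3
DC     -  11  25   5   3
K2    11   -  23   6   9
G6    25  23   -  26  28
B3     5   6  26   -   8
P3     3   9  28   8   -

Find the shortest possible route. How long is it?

DC-K2-G6-B3-P3-DC: 11+23+26+8+3 = 71
DC-K2-G6-P3-B3-DC: 11+23+28+8+5 = 75
DC-K2-B3-G6-P3-DC: 11+6+26+28+3 = 74
DC-K2-B3-P3-G6-DC: 11+6+8+28+25 = 78
DC-K2-P3-G6-B3-DC: 11+9+28+26+5 = 79
DC-K2-P3-B3-G6-DC: 11+9+8+26+25 = 79
DC-G6-K2-B3-P3-DC: 25+23+6+8+3 = 65
DC-G6-K2-P3-B3-DC: 25+23+9+8+5 = 70
DC-G6-B3-K2-P3-DC: 25+26+6+9+3 = 69
DC-G6-P3-K2-B3-DC: 25+28+9+6+5 = 73
DC-B3-K2-G6-P3-DC: 5+6+23+28+3 = 65
DC-B3-G6-K2-P3-DC: 5+26+23+9+3 = 66
The minimum is 65.
One optimal route: DC → G6 → K2 → B3 → P3 → DC (or its reverse).

65 — the shortest possible round trip.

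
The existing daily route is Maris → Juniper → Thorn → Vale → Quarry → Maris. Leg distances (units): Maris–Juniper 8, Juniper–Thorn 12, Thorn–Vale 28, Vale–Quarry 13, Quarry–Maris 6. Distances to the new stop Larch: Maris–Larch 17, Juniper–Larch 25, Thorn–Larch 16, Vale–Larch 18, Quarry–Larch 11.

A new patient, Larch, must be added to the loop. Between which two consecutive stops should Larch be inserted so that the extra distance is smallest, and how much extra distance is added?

Insertion cost between consecutive stops i–j is d(i,Larch) + d(Larch,j) − d(i,j):
  between Maris and Juniper: 17 + 25 − 8 = 34
  between Juniper and Thorn: 25 + 16 − 12 = 29
  between Thorn and Vale: 16 + 18 − 28 = 6
  between Vale and Quarry: 18 + 11 − 13 = 16
  between Quarry and Maris: 11 + 17 − 6 = 22
Cheapest insertion is between Thorn and Vale, adding 6.
New total = 67 + 6 = 73.

+6 — insert Larch between Thorn and Vale.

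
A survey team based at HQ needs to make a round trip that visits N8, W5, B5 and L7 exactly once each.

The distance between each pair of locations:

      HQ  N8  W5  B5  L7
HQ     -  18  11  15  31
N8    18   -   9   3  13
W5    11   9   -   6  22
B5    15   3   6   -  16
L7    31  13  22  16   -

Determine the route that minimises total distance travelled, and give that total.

HQ → N8 → W5 → B5 → L7 → HQ: 18+9+6+16+31 = 80
HQ → N8 → W5 → L7 → B5 → HQ: 18+9+22+16+15 = 80
HQ → N8 → B5 → W5 → L7 → HQ: 18+3+6+22+31 = 80
HQ → N8 → B5 → L7 → W5 → HQ: 18+3+16+22+11 = 70
HQ → N8 → L7 → W5 → B5 → HQ: 18+13+22+6+15 = 74
HQ → N8 → L7 → B5 → W5 → HQ: 18+13+16+6+11 = 64
HQ → W5 → N8 → B5 → L7 → HQ: 11+9+3+16+31 = 70
HQ → W5 → N8 → L7 → B5 → HQ: 11+9+13+16+15 = 64
HQ → W5 → B5 → N8 → L7 → HQ: 11+6+3+13+31 = 64
HQ → W5 → L7 → N8 → B5 → HQ: 11+22+13+3+15 = 64
HQ → B5 → N8 → W5 → L7 → HQ: 15+3+9+22+31 = 80
HQ → B5 → W5 → N8 → L7 → HQ: 15+6+9+13+31 = 74
The minimum is 64.
One optimal route: HQ → N8 → L7 → B5 → W5 → HQ (or its reverse).

64 — the shortest possible round trip.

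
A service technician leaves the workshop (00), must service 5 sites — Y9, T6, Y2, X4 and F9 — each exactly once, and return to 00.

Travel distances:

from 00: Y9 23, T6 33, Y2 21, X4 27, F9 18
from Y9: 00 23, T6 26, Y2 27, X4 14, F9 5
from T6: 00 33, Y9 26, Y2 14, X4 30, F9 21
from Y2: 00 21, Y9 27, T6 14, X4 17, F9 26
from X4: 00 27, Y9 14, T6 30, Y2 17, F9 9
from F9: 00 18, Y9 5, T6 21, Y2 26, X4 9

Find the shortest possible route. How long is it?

00 → Y9 → T6 → Y2 → X4 → F9 → 00: 23+26+14+17+9+18 = 107
00 → Y9 → T6 → Y2 → F9 → X4 → 00: 23+26+14+26+9+27 = 125
00 → Y9 → T6 → X4 → Y2 → F9 → 00: 23+26+30+17+26+18 = 140
00 → Y9 → T6 → X4 → F9 → Y2 → 00: 23+26+30+9+26+21 = 135
00 → Y9 → T6 → F9 → Y2 → X4 → 00: 23+26+21+26+17+27 = 140
00 → Y9 → T6 → F9 → X4 → Y2 → 00: 23+26+21+9+17+21 = 117
00 → Y9 → Y2 → T6 → X4 → F9 → 00: 23+27+14+30+9+18 = 121
00 → Y9 → Y2 → T6 → F9 → X4 → 00: 23+27+14+21+9+27 = 121
00 → Y9 → Y2 → X4 → T6 → F9 → 00: 23+27+17+30+21+18 = 136
00 → Y9 → Y2 → X4 → F9 → T6 → 00: 23+27+17+9+21+33 = 130
00 → Y9 → Y2 → F9 → T6 → X4 → 00: 23+27+26+21+30+27 = 154
00 → Y9 → Y2 → F9 → X4 → T6 → 00: 23+27+26+9+30+33 = 148
00 → Y9 → X4 → T6 → Y2 → F9 → 00: 23+14+30+14+26+18 = 125
00 → Y9 → X4 → T6 → F9 → Y2 → 00: 23+14+30+21+26+21 = 135
… (46 more)
00 → Y9 → F9 → X4 → Y2 → T6 → 00: 23+5+9+17+14+33 = 101  ← best
The minimum is 101.
One optimal route: 00 → Y9 → F9 → X4 → Y2 → T6 → 00 (or its reverse).

Shortest round trip = 101.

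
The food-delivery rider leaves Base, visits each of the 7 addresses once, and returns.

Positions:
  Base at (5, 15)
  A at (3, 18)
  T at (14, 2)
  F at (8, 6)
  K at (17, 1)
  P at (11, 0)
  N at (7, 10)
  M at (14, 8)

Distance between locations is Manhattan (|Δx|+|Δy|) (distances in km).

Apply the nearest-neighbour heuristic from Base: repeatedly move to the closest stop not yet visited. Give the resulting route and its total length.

Base → [A:5 / N:7 / F:12 / M:16 / P:21 / T:22 / K:26] → A (5)
A → [N:12 / F:17 / M:21 / P:26 / T:27 / K:31] → N (12)
N → [F:5 / M:9 / P:14 / T:15 / K:19] → F (5)
F → [M:8 / P:9 / T:10 / K:14] → M (8)
M → [T:6 / K:10 / P:11] → T (6)
T → [K:4 / P:5] → K (4)
K → [P:7] → P (7)
Return P→Base: 21.
Total = 5 + 12 + 5 + 8 + 6 + 4 + 7 + 21 = 68.

Total distance 68 km via the nearest-neighbour route Base → A → N → F → M → T → K → P → Base.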